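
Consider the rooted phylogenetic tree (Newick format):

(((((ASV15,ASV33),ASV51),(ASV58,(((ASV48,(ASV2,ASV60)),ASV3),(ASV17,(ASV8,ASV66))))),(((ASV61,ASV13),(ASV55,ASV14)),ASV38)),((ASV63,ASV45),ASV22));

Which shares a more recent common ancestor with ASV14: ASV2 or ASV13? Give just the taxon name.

ASV13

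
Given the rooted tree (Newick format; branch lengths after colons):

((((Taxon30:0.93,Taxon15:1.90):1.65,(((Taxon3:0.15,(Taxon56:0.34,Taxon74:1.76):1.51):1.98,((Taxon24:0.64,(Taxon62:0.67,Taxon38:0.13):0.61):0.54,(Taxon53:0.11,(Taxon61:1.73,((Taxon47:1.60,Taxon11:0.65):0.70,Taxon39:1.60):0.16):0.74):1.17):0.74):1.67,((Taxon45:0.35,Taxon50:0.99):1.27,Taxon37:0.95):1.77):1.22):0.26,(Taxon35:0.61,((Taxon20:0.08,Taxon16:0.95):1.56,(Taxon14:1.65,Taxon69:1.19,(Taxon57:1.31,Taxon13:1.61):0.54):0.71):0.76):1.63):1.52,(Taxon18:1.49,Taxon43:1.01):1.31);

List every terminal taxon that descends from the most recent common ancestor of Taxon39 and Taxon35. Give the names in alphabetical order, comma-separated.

Tracing Taxon39: it sits inside ((Taxon47,Taxon11),Taxon39).
Tracing Taxon35: it sits inside (Taxon35,((Taxon20,Taxon16),(Taxon14,Taxon69,(Taxon57,Taxon13)))).
The smallest clade enclosing both is (((Taxon30,Taxon15),(((Taxon3,(Taxon56,Taxon74)),((Taxon24,(Taxon62,Taxon38)),(Taxon53,(Taxon61,((Taxon47,Taxon11),Taxon39))))),((Taxon45,Taxon50),Taxon37))),(Taxon35,((Taxon20,Taxon16),(Taxon14,Taxon69,(Taxon57,Taxon13))))); the answer is its 23 terminal taxa in alphabetical order.

Taxon11, Taxon13, Taxon14, Taxon15, Taxon16, Taxon20, Taxon24, Taxon3, Taxon30, Taxon35, Taxon37, Taxon38, Taxon39, Taxon45, Taxon47, Taxon50, Taxon53, Taxon56, Taxon57, Taxon61, Taxon62, Taxon69, Taxon74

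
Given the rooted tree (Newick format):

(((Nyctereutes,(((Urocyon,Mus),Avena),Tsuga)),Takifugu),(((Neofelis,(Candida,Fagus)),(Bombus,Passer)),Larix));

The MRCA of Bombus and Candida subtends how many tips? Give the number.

5

The MRCA of Bombus and Candida is the node subtending ((Neofelis,(Candida,Fagus)),(Bombus,Passer)).
That clade contains 5 terminal taxa: Bombus, Candida, Fagus, Neofelis, Passer.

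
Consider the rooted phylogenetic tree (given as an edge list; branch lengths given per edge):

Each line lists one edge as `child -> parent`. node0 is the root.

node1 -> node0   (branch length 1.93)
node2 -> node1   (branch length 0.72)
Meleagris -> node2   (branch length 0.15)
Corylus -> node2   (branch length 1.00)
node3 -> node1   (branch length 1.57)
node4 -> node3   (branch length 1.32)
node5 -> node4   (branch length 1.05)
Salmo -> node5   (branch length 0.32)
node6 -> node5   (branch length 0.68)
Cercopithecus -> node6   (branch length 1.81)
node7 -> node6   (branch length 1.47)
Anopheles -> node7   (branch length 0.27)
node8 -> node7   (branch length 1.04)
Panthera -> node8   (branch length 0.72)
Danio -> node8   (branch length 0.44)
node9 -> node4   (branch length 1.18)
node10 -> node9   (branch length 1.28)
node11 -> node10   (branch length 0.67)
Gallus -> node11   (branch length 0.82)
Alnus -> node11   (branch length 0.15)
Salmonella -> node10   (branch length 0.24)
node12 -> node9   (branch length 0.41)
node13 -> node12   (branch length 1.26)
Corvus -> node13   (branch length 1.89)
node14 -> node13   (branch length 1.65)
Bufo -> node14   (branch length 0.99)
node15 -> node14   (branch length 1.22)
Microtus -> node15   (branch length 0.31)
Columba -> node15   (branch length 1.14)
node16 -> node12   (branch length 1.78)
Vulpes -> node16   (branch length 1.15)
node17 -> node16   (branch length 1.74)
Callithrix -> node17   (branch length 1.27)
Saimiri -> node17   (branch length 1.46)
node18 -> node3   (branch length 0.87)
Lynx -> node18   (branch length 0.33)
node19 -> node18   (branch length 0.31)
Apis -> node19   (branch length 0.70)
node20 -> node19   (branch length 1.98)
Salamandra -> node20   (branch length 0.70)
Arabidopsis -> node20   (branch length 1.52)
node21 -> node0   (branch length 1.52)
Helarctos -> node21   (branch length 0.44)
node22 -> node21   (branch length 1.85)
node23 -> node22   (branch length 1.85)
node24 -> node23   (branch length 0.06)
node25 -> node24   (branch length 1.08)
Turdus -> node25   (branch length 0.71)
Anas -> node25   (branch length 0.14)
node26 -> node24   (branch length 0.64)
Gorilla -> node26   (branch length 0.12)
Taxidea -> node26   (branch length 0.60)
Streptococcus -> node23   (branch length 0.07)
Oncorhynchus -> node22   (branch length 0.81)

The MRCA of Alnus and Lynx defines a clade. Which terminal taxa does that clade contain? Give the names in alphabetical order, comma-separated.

Tracing Alnus: it sits inside (Gallus,Alnus).
Tracing Lynx: it sits inside (Lynx,(Apis,(Salamandra,Arabidopsis))).
The smallest clade enclosing both is (((Salmo,(Cercopithecus,(Anopheles,(Panthera,Danio)))),(((Gallus,Alnus),Salmonella),((Corvus,(Bufo,(Microtus,Columba))),(Vulpes,(Callithrix,Saimiri))))),(Lynx,(Apis,(Salamandra,Arabidopsis)))); the answer is its 19 terminal taxa in alphabetical order.

Alnus, Anopheles, Apis, Arabidopsis, Bufo, Callithrix, Cercopithecus, Columba, Corvus, Danio, Gallus, Lynx, Microtus, Panthera, Saimiri, Salamandra, Salmo, Salmonella, Vulpes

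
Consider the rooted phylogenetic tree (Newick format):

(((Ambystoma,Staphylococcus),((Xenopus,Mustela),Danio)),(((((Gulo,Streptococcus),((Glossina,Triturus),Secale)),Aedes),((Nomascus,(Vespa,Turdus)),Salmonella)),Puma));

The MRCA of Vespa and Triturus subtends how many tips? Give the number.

The MRCA of Vespa and Triturus is the node subtending ((((Gulo,Streptococcus),((Glossina,Triturus),Secale)),Aedes),((Nomascus,(Vespa,Turdus)),Salmonella)).
That clade contains 10 terminal taxa: Aedes, Glossina, Gulo, Nomascus, Salmonella, Secale, Streptococcus, Triturus, Turdus, Vespa.

10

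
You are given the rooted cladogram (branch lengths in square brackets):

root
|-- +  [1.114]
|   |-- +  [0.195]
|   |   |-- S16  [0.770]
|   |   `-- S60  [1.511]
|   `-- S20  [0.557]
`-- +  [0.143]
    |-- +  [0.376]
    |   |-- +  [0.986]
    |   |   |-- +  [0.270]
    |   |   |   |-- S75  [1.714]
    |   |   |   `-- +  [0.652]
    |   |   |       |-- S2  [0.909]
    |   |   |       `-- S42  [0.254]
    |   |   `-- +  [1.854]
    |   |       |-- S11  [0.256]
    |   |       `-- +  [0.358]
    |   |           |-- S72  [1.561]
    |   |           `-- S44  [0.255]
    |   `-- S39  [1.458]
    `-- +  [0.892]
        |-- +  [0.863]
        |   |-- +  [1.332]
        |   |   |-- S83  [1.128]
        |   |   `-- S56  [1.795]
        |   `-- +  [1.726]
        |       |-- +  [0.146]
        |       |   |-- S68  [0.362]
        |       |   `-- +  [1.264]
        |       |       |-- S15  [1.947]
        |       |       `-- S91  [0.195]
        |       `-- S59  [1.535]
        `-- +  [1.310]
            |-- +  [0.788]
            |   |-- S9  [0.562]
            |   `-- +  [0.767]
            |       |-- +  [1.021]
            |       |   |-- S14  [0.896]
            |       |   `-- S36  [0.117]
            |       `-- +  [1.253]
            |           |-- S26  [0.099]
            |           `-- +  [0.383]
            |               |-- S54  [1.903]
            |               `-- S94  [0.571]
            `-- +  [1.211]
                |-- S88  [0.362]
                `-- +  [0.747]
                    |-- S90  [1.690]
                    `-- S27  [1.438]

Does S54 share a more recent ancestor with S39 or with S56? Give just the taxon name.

The MRCA of S54 and S56 subtends (((S83,S56),((S68,(S15,S91)),S59)),((S9,((S14,S36),(S26,(S54,S94)))),(S88,(S90,S27)))) (15 taxa).
The MRCA of S54 and S39 subtends ((((S75,(S2,S42)),(S11,(S72,S44))),S39),(((S83,S56),((S68,(S15,S91)),S59)),((S9,((S14,S36),(S26,(S54,S94)))),(S88,(S90,S27))))) (22 taxa).
The first is nested inside the second, so S54 shares a more recent common ancestor with S56.

S56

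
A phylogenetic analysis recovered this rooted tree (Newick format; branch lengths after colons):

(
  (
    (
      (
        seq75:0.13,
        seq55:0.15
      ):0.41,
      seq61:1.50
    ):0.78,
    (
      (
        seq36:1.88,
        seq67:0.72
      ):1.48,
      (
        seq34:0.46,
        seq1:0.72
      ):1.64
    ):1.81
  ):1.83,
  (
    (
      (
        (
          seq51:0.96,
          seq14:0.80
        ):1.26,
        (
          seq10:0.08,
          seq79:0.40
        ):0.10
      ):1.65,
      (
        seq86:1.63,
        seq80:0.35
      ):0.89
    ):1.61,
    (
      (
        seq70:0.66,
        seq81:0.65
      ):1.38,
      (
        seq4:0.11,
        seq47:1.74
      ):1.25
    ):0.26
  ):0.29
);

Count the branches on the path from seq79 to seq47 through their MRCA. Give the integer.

7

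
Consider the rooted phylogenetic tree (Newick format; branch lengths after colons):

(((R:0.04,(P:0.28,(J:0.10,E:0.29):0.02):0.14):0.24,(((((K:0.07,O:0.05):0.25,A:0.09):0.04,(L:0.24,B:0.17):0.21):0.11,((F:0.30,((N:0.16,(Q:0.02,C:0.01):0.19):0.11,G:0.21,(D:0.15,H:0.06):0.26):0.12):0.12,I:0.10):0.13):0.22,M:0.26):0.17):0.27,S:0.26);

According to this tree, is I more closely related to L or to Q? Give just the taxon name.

Q

The MRCA of I and Q subtends ((F,((N,(Q,C)),G,(D,H))),I) (8 taxa).
The MRCA of I and L subtends ((((K,O),A),(L,B)),((F,((N,(Q,C)),G,(D,H))),I)) (13 taxa).
The first is nested inside the second, so I shares a more recent common ancestor with Q.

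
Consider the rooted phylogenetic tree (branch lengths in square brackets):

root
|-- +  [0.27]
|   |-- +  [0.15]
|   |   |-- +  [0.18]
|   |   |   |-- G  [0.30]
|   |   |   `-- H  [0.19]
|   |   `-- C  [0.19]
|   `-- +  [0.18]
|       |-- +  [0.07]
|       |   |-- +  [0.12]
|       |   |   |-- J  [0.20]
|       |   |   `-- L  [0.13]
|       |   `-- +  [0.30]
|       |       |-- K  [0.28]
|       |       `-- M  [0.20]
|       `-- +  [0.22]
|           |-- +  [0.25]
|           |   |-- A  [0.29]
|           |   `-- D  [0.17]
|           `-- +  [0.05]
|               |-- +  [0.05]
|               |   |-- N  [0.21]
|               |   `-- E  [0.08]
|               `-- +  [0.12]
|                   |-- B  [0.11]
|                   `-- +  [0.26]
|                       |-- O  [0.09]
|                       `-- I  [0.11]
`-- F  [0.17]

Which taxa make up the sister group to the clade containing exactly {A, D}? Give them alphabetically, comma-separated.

The clade containing exactly {A, D} attaches to the tree at the node subtending ((A,D),((N,E),(B,(O,I)))).
The other lineage descending from that same node — the sister group — is ((N,E),(B,(O,I))); its 5 tips in alphabetical order are the answer.

B, E, I, N, O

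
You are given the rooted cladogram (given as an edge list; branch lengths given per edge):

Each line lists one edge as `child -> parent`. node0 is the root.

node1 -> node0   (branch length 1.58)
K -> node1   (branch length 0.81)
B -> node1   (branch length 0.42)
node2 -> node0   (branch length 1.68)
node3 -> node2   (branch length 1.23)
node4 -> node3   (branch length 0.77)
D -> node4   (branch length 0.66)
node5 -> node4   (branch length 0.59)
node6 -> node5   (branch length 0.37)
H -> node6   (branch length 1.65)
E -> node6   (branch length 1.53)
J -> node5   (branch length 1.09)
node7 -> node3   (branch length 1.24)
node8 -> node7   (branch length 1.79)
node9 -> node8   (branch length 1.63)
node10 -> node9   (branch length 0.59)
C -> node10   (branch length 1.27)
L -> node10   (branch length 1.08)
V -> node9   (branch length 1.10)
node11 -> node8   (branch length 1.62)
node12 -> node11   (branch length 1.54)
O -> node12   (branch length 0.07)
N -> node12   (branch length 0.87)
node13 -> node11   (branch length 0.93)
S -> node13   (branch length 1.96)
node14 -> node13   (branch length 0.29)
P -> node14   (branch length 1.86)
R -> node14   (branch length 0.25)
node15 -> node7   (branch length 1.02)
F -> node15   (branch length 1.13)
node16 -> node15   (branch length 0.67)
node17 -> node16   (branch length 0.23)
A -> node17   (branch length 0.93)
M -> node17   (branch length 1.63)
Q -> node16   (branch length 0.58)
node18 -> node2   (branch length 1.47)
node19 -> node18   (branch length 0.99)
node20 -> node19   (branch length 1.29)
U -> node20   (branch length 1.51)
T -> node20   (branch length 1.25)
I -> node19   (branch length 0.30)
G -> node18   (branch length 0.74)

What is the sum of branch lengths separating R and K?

The path runs R → … → MRCA → … → K; the MRCA is the root of the tree.
Branch lengths along that path: 0.25 + 0.29 + 0.93 + 1.62 + 1.79 + 1.24 + 1.23 + 1.68 + 1.58 + 0.81 = 11.42.

11.42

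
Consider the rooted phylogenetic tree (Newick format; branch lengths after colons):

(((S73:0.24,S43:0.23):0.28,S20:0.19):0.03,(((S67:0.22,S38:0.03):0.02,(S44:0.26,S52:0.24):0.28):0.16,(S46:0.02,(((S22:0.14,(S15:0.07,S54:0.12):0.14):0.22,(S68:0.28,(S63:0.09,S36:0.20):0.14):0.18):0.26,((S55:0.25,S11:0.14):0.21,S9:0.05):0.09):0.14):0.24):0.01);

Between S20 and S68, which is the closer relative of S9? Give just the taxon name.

S68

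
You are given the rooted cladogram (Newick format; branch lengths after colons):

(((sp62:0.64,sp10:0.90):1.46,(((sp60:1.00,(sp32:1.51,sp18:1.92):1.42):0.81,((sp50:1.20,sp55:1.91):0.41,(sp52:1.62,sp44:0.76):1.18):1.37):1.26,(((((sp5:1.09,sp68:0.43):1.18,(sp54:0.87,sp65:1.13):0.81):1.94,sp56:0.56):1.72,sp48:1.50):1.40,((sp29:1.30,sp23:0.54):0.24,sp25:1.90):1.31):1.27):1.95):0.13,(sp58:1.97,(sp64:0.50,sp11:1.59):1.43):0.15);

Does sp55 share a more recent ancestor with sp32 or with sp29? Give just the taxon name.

sp32

The MRCA of sp55 and sp32 subtends ((sp60,(sp32,sp18)),((sp50,sp55),(sp52,sp44))) (7 taxa).
The MRCA of sp55 and sp29 subtends (((sp60,(sp32,sp18)),((sp50,sp55),(sp52,sp44))),(((((sp5,sp68),(sp54,sp65)),sp56),sp48),((sp29,sp23),sp25))) (16 taxa).
The first is nested inside the second, so sp55 shares a more recent common ancestor with sp32.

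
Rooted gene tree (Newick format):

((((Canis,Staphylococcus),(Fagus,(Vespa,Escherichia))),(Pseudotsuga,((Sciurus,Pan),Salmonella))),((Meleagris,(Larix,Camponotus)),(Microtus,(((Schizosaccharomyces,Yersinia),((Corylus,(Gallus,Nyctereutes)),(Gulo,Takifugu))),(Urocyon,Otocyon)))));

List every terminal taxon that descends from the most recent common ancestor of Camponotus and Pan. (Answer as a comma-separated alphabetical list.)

Tracing Camponotus: it sits inside (Larix,Camponotus).
Tracing Pan: it sits inside (Sciurus,Pan).
The smallest clade enclosing both is the whole tree (their MRCA is the root), so the answer is all 22 tips in alphabetical order.

Camponotus, Canis, Corylus, Escherichia, Fagus, Gallus, Gulo, Larix, Meleagris, Microtus, Nyctereutes, Otocyon, Pan, Pseudotsuga, Salmonella, Schizosaccharomyces, Sciurus, Staphylococcus, Takifugu, Urocyon, Vespa, Yersinia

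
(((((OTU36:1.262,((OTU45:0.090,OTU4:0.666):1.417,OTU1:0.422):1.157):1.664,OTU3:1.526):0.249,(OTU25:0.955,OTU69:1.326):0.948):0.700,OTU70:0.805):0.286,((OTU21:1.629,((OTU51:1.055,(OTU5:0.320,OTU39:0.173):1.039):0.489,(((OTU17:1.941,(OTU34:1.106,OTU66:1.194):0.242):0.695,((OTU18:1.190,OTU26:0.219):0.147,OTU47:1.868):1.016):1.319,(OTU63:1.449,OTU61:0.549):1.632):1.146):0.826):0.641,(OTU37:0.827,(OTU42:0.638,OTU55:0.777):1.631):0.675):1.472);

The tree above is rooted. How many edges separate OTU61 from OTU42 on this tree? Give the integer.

8

The MRCA of OTU61 and OTU42 is the node subtending ((OTU21,((OTU51,(OTU5,OTU39)),(((OTU17,(OTU34,OTU66)),((OTU18,OTU26),OTU47)),(OTU63,OTU61)))),(OTU37,(OTU42,OTU55))).
From OTU61 up to that node: 5 branches. From OTU42 up to the same node: 3 branches. Total: 5 + 3 = 8.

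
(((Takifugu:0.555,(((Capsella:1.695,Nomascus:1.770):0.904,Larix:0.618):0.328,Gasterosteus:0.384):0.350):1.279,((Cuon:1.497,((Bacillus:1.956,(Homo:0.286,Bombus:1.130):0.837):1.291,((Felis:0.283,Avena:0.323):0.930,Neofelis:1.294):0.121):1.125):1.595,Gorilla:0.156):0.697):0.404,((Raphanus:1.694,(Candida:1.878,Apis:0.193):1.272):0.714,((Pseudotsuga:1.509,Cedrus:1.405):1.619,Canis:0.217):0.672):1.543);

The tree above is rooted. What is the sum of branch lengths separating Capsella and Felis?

9.307

The path runs Capsella → … → MRCA → … → Felis; the MRCA is the node subtending ((Takifugu,(((Capsella,Nomascus),Larix),Gasterosteus)),((Cuon,((Bacillus,(Homo,Bombus)),((Felis,Avena),Neofelis))),Gorilla)).
Branch lengths along that path: 1.695 + 0.904 + 0.328 + 0.350 + 1.279 + 0.697 + 1.595 + 1.125 + 0.121 + 0.930 + 0.283 = 9.307.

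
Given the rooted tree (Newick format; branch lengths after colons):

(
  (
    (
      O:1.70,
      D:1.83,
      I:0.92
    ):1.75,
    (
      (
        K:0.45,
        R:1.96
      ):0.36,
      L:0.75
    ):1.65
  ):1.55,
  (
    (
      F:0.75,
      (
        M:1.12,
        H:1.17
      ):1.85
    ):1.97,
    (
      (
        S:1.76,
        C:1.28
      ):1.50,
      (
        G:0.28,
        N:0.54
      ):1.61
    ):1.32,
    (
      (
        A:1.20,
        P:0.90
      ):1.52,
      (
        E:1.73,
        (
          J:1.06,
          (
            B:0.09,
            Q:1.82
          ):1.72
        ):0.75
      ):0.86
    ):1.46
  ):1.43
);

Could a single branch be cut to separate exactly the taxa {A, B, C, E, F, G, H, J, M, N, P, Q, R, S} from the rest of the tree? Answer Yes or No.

The MRCA of the listed taxa is the root, so the smallest clade containing them is the whole tree.
That clade also contains D, I, K, L, O, which are not in the proposed group, so the group is not monophyletic.

No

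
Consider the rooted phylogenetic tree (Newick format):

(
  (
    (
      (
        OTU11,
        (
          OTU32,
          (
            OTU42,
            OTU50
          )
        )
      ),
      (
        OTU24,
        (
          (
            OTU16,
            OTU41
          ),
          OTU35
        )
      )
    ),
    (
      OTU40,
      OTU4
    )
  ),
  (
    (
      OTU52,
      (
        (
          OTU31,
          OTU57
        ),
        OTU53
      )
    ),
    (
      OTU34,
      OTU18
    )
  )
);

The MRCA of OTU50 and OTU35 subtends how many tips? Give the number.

The MRCA of OTU50 and OTU35 is the node subtending ((OTU11,(OTU32,(OTU42,OTU50))),(OTU24,((OTU16,OTU41),OTU35))).
That clade contains 8 terminal taxa: OTU11, OTU16, OTU24, OTU32, OTU35, OTU41, OTU42, OTU50.

8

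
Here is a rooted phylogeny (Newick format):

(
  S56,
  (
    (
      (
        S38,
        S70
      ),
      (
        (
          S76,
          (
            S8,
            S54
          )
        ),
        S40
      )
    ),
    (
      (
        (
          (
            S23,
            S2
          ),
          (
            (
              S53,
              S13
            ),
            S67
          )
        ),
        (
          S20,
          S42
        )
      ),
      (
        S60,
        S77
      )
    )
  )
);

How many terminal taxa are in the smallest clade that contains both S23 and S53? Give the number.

The MRCA of S23 and S53 is the node subtending ((S23,S2),((S53,S13),S67)).
That clade contains 5 terminal taxa: S13, S2, S23, S53, S67.

5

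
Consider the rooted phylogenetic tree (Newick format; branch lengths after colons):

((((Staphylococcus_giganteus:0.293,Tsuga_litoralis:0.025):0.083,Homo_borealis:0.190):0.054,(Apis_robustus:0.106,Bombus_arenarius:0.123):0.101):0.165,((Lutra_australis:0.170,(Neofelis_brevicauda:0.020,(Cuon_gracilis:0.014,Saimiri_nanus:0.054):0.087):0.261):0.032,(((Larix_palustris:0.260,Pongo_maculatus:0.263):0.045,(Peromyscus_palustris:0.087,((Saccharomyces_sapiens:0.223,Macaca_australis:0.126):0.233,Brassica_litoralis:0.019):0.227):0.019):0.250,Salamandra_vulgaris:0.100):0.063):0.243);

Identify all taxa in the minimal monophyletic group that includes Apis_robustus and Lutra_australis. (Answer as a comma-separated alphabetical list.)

Apis_robustus, Bombus_arenarius, Brassica_litoralis, Cuon_gracilis, Homo_borealis, Larix_palustris, Lutra_australis, Macaca_australis, Neofelis_brevicauda, Peromyscus_palustris, Pongo_maculatus, Saccharomyces_sapiens, Saimiri_nanus, Salamandra_vulgaris, Staphylococcus_giganteus, Tsuga_litoralis

Tracing Apis_robustus: it sits inside (Apis_robustus,Bombus_arenarius).
Tracing Lutra_australis: it sits inside (Lutra_australis,(Neofelis_brevicauda,(Cuon_gracilis,Saimiri_nanus))).
The smallest clade enclosing both is the whole tree (their MRCA is the root), so the answer is all 16 tips in alphabetical order.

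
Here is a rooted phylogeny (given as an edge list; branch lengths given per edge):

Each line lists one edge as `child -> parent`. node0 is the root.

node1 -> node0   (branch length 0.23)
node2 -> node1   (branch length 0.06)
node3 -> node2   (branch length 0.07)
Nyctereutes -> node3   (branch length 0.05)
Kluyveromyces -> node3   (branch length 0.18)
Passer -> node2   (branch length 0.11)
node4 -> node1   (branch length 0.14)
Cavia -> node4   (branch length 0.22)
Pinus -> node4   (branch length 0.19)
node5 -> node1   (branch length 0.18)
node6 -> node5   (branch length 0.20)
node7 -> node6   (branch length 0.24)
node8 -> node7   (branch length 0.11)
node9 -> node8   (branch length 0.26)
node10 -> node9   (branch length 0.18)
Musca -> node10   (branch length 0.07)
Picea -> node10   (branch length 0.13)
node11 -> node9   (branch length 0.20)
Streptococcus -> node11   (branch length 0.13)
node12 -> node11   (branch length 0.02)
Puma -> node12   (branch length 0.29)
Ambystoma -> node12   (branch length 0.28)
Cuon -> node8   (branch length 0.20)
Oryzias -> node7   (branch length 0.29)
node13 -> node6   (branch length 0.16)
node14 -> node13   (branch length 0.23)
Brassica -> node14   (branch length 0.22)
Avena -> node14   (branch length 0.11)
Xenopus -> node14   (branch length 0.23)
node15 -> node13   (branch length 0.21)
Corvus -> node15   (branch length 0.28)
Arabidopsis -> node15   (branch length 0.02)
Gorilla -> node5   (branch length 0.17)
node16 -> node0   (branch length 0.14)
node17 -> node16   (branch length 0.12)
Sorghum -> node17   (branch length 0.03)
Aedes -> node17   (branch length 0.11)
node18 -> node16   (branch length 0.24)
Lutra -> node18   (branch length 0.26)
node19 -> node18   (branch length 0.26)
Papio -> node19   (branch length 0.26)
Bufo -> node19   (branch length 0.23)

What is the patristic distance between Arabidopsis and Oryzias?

0.92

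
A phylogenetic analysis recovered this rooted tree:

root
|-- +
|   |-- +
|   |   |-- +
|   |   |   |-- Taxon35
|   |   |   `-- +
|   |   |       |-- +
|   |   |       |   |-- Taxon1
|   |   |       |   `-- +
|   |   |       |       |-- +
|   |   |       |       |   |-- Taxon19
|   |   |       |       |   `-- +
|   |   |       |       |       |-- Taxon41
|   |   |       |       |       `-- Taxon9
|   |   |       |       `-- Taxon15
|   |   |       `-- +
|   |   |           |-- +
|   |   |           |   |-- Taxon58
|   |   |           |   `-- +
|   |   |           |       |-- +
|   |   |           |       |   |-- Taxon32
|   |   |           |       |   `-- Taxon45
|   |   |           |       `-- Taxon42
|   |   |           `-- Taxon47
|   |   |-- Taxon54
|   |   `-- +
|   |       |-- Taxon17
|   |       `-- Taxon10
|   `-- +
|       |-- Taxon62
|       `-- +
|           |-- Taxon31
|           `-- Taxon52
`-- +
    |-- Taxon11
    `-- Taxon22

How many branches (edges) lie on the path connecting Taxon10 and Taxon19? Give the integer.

8

The MRCA of Taxon10 and Taxon19 is the node subtending ((Taxon35,((Taxon1,((Taxon19,(Taxon41,Taxon9)),Taxon15)),((Taxon58,((Taxon32,Taxon45),Taxon42)),Taxon47))),Taxon54,(Taxon17,Taxon10)).
From Taxon10 up to that node: 2 branches. From Taxon19 up to the same node: 6 branches. Total: 2 + 6 = 8.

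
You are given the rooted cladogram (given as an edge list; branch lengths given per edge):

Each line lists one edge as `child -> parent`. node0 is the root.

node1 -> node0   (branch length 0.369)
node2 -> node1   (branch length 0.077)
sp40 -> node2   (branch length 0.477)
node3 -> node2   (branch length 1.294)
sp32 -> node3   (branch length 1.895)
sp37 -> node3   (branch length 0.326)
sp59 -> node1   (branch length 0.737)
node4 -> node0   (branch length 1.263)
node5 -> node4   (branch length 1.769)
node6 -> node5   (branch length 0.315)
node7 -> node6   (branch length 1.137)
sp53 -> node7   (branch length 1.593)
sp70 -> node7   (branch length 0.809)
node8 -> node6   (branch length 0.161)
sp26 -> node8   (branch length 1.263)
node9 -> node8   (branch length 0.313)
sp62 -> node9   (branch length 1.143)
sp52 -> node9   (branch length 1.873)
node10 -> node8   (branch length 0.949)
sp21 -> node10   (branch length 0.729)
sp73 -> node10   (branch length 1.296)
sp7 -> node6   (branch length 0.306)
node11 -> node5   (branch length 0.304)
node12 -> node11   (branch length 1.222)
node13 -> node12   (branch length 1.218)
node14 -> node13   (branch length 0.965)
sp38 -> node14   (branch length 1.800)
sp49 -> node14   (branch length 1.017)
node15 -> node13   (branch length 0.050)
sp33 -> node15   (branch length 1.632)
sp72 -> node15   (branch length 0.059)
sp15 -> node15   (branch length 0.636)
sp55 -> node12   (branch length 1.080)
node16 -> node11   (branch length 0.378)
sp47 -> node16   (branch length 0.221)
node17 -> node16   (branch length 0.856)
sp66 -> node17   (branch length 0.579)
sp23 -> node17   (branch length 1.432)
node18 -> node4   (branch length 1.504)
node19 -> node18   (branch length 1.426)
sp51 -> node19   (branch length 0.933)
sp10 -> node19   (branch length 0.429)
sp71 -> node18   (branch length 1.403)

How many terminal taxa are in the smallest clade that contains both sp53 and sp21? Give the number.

8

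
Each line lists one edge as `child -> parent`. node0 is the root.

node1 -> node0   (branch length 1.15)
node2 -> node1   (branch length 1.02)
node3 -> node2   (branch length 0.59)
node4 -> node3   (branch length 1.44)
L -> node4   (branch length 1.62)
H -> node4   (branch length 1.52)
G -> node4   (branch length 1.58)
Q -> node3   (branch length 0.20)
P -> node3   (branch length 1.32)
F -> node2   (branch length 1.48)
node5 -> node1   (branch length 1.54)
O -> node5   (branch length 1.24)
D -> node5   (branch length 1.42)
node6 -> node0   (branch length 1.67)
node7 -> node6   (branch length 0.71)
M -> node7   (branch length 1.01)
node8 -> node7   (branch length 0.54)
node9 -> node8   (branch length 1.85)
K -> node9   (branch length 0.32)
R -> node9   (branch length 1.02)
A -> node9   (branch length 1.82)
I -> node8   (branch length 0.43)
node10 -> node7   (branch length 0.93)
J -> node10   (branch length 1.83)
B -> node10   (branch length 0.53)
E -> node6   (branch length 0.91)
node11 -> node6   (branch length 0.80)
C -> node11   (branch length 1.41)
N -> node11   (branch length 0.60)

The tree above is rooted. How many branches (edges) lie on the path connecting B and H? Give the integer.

The MRCA of B and H is the root of the tree.
From B up to that node: 4 branches. From H up to the same node: 5 branches. Total: 4 + 5 = 9.

9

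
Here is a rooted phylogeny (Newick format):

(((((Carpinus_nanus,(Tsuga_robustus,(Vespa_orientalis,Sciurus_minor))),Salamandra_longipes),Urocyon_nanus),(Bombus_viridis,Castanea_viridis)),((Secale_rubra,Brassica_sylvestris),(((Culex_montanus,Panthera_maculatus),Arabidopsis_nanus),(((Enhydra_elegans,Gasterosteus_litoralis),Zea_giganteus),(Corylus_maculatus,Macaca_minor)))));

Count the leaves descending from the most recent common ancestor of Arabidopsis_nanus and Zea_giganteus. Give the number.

8

The MRCA of Arabidopsis_nanus and Zea_giganteus is the node subtending (((Culex_montanus,Panthera_maculatus),Arabidopsis_nanus),(((Enhydra_elegans,Gasterosteus_litoralis),Zea_giganteus),(Corylus_maculatus,Macaca_minor))).
That clade contains 8 terminal taxa: Arabidopsis_nanus, Corylus_maculatus, Culex_montanus, Enhydra_elegans, Gasterosteus_litoralis, Macaca_minor, Panthera_maculatus, Zea_giganteus.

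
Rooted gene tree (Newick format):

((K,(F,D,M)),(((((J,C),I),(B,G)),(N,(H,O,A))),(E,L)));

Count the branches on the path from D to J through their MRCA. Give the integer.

The MRCA of D and J is the root of the tree.
From D up to that node: 3 branches. From J up to the same node: 6 branches. Total: 3 + 6 = 9.

9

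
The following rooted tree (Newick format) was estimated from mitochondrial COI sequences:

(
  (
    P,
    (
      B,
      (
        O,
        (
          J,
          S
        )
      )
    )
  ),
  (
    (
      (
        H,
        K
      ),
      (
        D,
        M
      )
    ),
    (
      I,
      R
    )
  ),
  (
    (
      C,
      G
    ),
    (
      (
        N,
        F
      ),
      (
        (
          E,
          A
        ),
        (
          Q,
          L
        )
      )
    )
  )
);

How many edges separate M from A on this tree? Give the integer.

9

The MRCA of M and A is the root of the tree.
From M up to that node: 4 branches. From A up to the same node: 5 branches. Total: 4 + 5 = 9.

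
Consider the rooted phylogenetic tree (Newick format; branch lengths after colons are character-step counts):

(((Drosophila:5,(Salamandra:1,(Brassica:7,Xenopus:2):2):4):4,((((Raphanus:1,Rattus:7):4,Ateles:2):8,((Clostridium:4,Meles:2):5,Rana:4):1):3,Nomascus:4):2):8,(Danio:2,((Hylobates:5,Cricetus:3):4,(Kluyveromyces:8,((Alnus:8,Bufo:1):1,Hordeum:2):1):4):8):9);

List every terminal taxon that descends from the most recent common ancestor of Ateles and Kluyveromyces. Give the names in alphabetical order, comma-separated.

Tracing Ateles: it sits inside ((Raphanus,Rattus),Ateles).
Tracing Kluyveromyces: it sits inside (Kluyveromyces,((Alnus,Bufo),Hordeum)).
The smallest clade enclosing both is the whole tree (their MRCA is the root), so the answer is all 18 tips in alphabetical order.

Alnus, Ateles, Brassica, Bufo, Clostridium, Cricetus, Danio, Drosophila, Hordeum, Hylobates, Kluyveromyces, Meles, Nomascus, Rana, Raphanus, Rattus, Salamandra, Xenopus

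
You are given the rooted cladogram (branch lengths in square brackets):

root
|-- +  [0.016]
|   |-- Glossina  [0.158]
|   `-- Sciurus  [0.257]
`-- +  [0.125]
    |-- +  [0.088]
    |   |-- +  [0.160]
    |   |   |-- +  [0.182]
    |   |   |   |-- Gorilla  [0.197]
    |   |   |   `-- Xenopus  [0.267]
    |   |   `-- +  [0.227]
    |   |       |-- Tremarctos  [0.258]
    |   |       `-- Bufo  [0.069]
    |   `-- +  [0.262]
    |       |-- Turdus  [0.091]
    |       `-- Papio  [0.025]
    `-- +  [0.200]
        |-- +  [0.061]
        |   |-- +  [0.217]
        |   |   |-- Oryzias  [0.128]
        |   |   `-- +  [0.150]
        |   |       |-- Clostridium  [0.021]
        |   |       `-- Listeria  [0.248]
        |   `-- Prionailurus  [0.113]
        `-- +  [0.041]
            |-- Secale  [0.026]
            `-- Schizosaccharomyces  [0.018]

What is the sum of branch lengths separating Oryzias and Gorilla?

The path runs Oryzias → … → MRCA → … → Gorilla; the MRCA is the node subtending ((((Gorilla,Xenopus),(Tremarctos,Bufo)),(Turdus,Papio)),(((Oryzias,(Clostridium,Listeria)),Prionailurus),(Secale,Schizosaccharomyces))).
Branch lengths along that path: 0.128 + 0.217 + 0.061 + 0.200 + 0.088 + 0.160 + 0.182 + 0.197 = 1.233.

1.233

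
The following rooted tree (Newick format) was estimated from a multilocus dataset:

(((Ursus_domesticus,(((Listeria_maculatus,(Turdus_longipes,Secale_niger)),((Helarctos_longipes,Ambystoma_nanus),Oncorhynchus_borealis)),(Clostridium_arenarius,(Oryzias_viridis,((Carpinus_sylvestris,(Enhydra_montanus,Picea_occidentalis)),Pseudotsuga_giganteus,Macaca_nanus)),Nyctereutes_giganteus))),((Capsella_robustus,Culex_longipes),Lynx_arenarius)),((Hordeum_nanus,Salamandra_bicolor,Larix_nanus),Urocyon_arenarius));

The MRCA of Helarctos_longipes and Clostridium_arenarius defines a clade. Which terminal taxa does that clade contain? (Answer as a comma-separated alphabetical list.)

Tracing Helarctos_longipes: it sits inside (Helarctos_longipes,Ambystoma_nanus).
Tracing Clostridium_arenarius: it sits inside (Clostridium_arenarius,(Oryzias_viridis,((Carpinus_sylvestris,(Enhydra_montanus,Picea_occidentalis)),Pseudotsuga_giganteus,Macaca_nanus)),Nyctereutes_giganteus).
The smallest clade enclosing both is (((Listeria_maculatus,(Turdus_longipes,Secale_niger)),((Helarctos_longipes,Ambystoma_nanus),Oncorhynchus_borealis)),(Clostridium_arenarius,(Oryzias_viridis,((Carpinus_sylvestris,(Enhydra_montanus,Picea_occidentalis)),Pseudotsuga_giganteus,Macaca_nanus)),Nyctereutes_giganteus)); the answer is its 14 terminal taxa in alphabetical order.

Ambystoma_nanus, Carpinus_sylvestris, Clostridium_arenarius, Enhydra_montanus, Helarctos_longipes, Listeria_maculatus, Macaca_nanus, Nyctereutes_giganteus, Oncorhynchus_borealis, Oryzias_viridis, Picea_occidentalis, Pseudotsuga_giganteus, Secale_niger, Turdus_longipes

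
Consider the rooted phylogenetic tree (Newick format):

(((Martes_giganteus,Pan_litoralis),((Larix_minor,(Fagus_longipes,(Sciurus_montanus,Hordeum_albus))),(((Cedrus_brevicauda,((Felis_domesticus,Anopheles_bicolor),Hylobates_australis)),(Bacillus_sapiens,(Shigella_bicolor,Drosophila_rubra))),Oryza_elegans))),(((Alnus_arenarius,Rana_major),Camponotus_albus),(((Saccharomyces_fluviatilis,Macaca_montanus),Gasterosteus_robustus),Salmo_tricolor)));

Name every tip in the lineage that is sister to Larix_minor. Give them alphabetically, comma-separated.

Larix_minor attaches to the tree at the node subtending (Larix_minor,(Fagus_longipes,(Sciurus_montanus,Hordeum_albus))).
The other lineage descending from that same node — the sister group — is (Fagus_longipes,(Sciurus_montanus,Hordeum_albus)); its 3 tips in alphabetical order are the answer.

Fagus_longipes, Hordeum_albus, Sciurus_montanus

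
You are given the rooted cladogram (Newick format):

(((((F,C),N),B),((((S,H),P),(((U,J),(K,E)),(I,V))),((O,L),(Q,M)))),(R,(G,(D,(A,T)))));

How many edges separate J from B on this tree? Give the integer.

The MRCA of J and B is the node subtending ((((F,C),N),B),((((S,H),P),(((U,J),(K,E)),(I,V))),((O,L),(Q,M)))).
From J up to that node: 6 branches. From B up to the same node: 2 branches. Total: 6 + 2 = 8.

8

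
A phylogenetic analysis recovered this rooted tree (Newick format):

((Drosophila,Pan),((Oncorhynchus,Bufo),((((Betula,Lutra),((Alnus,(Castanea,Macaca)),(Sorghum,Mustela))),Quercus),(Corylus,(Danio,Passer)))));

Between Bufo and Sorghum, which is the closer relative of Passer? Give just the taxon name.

Sorghum

The MRCA of Passer and Sorghum subtends ((((Betula,Lutra),((Alnus,(Castanea,Macaca)),(Sorghum,Mustela))),Quercus),(Corylus,(Danio,Passer))) (11 taxa).
The MRCA of Passer and Bufo subtends ((Oncorhynchus,Bufo),((((Betula,Lutra),((Alnus,(Castanea,Macaca)),(Sorghum,Mustela))),Quercus),(Corylus,(Danio,Passer)))) (13 taxa).
The first is nested inside the second, so Passer shares a more recent common ancestor with Sorghum.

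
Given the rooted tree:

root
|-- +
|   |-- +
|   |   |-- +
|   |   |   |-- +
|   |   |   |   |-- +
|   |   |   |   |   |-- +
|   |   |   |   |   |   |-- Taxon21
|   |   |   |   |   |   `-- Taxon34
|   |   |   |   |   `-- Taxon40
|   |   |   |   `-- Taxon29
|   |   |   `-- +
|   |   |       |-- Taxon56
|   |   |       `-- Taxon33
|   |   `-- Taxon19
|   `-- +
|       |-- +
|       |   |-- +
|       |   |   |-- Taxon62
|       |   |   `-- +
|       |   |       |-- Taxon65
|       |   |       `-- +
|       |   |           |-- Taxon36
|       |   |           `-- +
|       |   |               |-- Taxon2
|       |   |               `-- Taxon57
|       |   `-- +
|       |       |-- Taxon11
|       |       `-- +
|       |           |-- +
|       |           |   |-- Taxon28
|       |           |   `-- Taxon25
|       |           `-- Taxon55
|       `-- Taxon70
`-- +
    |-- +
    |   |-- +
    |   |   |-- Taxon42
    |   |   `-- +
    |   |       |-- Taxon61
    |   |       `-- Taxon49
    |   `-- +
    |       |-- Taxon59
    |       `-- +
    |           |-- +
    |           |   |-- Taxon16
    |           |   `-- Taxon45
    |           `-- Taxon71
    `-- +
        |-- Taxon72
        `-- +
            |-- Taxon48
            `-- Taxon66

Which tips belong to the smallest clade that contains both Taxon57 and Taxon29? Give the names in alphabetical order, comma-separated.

Taxon11, Taxon19, Taxon2, Taxon21, Taxon25, Taxon28, Taxon29, Taxon33, Taxon34, Taxon36, Taxon40, Taxon55, Taxon56, Taxon57, Taxon62, Taxon65, Taxon70

Tracing Taxon57: it sits inside (Taxon2,Taxon57).
Tracing Taxon29: it sits inside (((Taxon21,Taxon34),Taxon40),Taxon29).
The smallest clade enclosing both is ((((((Taxon21,Taxon34),Taxon40),Taxon29),(Taxon56,Taxon33)),Taxon19),(((Taxon62,(Taxon65,(Taxon36,(Taxon2,Taxon57)))),(Taxon11,((Taxon28,Taxon25),Taxon55))),Taxon70)); the answer is its 17 terminal taxa in alphabetical order.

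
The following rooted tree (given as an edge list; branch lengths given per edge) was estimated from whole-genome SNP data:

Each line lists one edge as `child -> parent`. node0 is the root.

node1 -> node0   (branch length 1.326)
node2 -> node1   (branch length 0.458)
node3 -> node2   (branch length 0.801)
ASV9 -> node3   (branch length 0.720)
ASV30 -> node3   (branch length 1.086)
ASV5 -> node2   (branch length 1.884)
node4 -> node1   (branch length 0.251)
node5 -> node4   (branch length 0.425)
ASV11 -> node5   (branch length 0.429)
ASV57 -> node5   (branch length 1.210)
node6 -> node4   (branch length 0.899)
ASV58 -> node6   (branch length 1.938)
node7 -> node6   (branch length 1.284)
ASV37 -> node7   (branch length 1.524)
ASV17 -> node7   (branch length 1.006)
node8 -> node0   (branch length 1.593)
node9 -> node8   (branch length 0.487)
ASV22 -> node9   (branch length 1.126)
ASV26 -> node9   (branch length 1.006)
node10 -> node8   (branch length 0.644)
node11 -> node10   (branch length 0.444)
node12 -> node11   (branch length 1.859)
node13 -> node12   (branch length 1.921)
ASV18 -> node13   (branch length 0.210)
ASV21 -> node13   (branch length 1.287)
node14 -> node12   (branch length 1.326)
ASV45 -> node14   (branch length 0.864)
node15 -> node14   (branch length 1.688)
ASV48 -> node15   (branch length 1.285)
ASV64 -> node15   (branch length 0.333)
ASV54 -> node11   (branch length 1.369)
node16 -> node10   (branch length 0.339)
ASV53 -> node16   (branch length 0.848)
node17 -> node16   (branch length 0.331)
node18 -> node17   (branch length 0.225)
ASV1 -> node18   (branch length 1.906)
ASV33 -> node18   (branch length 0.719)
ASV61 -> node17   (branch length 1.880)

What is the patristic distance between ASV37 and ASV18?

The path runs ASV37 → … → MRCA → … → ASV18; the MRCA is the root of the tree.
Branch lengths along that path: 1.524 + 1.284 + 0.899 + 0.251 + 1.326 + 1.593 + 0.644 + 0.444 + 1.859 + 1.921 + 0.210 = 11.955.

11.955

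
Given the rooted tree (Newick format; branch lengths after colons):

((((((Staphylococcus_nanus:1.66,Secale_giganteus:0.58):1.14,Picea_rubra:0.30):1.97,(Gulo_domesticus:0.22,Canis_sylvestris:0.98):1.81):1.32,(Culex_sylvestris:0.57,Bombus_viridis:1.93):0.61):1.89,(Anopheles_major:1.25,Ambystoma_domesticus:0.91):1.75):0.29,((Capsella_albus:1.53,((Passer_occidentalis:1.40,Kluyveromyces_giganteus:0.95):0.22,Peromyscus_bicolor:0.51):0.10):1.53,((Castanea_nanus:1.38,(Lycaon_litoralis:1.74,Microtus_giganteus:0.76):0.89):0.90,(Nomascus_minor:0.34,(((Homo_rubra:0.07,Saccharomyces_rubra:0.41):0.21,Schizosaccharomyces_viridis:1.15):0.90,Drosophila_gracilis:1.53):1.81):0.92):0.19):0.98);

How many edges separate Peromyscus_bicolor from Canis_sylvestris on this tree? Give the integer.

9

The MRCA of Peromyscus_bicolor and Canis_sylvestris is the root of the tree.
From Peromyscus_bicolor up to that node: 4 branches. From Canis_sylvestris up to the same node: 5 branches. Total: 4 + 5 = 9.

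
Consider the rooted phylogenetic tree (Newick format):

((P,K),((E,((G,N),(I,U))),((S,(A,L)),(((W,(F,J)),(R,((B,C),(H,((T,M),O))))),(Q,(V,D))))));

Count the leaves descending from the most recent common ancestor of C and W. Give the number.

10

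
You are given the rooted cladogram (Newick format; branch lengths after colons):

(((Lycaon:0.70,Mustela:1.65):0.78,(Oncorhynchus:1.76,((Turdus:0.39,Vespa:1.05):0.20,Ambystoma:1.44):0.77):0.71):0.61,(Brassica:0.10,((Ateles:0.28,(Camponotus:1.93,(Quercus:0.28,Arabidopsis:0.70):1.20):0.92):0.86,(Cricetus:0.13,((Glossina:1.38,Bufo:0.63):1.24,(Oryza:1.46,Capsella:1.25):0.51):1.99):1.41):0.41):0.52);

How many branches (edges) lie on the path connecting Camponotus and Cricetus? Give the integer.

5

The MRCA of Camponotus and Cricetus is the node subtending ((Ateles,(Camponotus,(Quercus,Arabidopsis))),(Cricetus,((Glossina,Bufo),(Oryza,Capsella)))).
From Camponotus up to that node: 3 branches. From Cricetus up to the same node: 2 branches. Total: 3 + 2 = 5.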